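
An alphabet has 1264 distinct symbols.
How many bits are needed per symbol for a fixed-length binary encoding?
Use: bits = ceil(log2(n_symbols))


log2(1264) = 10.3038
Bracket: 2^10 = 1024 < 1264 <= 2^11 = 2048
So ceil(log2(1264)) = 11

bits = ceil(log2(1264)) = ceil(10.3038) = 11 bits


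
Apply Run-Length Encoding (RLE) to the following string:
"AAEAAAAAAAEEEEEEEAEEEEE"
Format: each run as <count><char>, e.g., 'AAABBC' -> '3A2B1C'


Scanning runs left to right:
  i=0: run of 'A' x 2 -> '2A'
  i=2: run of 'E' x 1 -> '1E'
  i=3: run of 'A' x 7 -> '7A'
  i=10: run of 'E' x 7 -> '7E'
  i=17: run of 'A' x 1 -> '1A'
  i=18: run of 'E' x 5 -> '5E'

RLE = 2A1E7A7E1A5E


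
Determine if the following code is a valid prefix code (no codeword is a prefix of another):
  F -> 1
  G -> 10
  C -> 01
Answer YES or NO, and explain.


Checking each pair (does one codeword prefix another?):
  F='1' vs G='10': prefix -- VIOLATION

NO -- this is NOT a valid prefix code. F (1) is a prefix of G (10).


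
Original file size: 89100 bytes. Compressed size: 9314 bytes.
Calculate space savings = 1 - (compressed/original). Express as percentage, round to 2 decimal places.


ratio = compressed/original = 9314/89100 = 0.104534
savings = 1 - ratio = 1 - 0.104534 = 0.895466
as a percentage: 0.895466 * 100 = 89.55%

Space savings = 1 - 9314/89100 = 89.55%


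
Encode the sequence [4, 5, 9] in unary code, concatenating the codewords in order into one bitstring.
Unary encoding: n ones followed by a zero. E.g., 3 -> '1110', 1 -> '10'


Encode each number as n ones followed by a terminating 0:
  4 -> 11110 (5 bits)
  5 -> 111110 (6 bits)
  9 -> 1111111110 (10 bits)
Total length = 5 + 6 + 10 = 21 bits.

Unary([4, 5, 9]) = 111101111101111111110 (21 bits)


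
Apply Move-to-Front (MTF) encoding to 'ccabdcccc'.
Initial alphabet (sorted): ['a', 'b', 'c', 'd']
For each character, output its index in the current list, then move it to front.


MTF encoding:
'c': index 2 in ['a', 'b', 'c', 'd'] -> ['c', 'a', 'b', 'd']
'c': index 0 in ['c', 'a', 'b', 'd'] -> ['c', 'a', 'b', 'd']
'a': index 1 in ['c', 'a', 'b', 'd'] -> ['a', 'c', 'b', 'd']
'b': index 2 in ['a', 'c', 'b', 'd'] -> ['b', 'a', 'c', 'd']
'd': index 3 in ['b', 'a', 'c', 'd'] -> ['d', 'b', 'a', 'c']
'c': index 3 in ['d', 'b', 'a', 'c'] -> ['c', 'd', 'b', 'a']
'c': index 0 in ['c', 'd', 'b', 'a'] -> ['c', 'd', 'b', 'a']
'c': index 0 in ['c', 'd', 'b', 'a'] -> ['c', 'd', 'b', 'a']
'c': index 0 in ['c', 'd', 'b', 'a'] -> ['c', 'd', 'b', 'a']


Output: [2, 0, 1, 2, 3, 3, 0, 0, 0]


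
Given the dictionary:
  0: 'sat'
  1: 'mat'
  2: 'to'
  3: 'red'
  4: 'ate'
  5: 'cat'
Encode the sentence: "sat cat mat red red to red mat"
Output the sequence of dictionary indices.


Look up each word in the dictionary:
  'sat' -> 0
  'cat' -> 5
  'mat' -> 1
  'red' -> 3
  'red' -> 3
  'to' -> 2
  'red' -> 3
  'mat' -> 1

Encoded: [0, 5, 1, 3, 3, 2, 3, 1]


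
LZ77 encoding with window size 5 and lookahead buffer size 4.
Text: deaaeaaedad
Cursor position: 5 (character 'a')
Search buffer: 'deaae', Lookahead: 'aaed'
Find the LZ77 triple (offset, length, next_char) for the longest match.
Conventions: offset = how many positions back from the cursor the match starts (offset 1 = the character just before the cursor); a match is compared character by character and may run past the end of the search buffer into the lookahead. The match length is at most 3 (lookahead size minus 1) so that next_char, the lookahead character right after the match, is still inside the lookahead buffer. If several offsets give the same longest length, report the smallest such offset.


Try each offset into the search buffer:
  offset=1 (pos 4, char 'e'): match length 0
  offset=2 (pos 3, char 'a'): match length 1
  offset=3 (pos 2, char 'a'): match length 3
  offset=4 (pos 1, char 'e'): match length 0
  offset=5 (pos 0, char 'd'): match length 0
Longest match has length 3 at offset 3.
next_char = character at position 5 + 3 = 8 -> 'd'

Best match: offset=3, length=3 (matching 'aae' starting at position 2)
LZ77 triple: (3, 3, 'd')


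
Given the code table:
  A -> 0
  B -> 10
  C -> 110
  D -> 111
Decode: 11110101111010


Decoding:
111 -> D
10 -> B
10 -> B
111 -> D
10 -> B
10 -> B


Result: DBBDBB


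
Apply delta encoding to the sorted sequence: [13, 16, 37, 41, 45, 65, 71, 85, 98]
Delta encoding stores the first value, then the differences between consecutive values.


First value: 13
Deltas:
  16 - 13 = 3
  37 - 16 = 21
  41 - 37 = 4
  45 - 41 = 4
  65 - 45 = 20
  71 - 65 = 6
  85 - 71 = 14
  98 - 85 = 13


Delta encoded: [13, 3, 21, 4, 4, 20, 6, 14, 13]


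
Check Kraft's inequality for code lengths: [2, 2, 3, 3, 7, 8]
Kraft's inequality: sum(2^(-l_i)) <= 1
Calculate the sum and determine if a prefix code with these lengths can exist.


Sum = 2^(-2) + 2^(-2) + 2^(-3) + 2^(-3) + 2^(-7) + 2^(-8)
    = 0.25 + 0.25 + 0.125 + 0.125 + 0.0078125 + 0.00390625
    = 195/256 = 0.76171875
Since 0.76171875 <= 1, Kraft's inequality IS satisfied.
A prefix code with these lengths CAN exist.

Kraft sum = 0.76171875. Satisfied.


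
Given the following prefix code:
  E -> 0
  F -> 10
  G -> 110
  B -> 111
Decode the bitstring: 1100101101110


Decoding step by step:
Bits 110 -> G
Bits 0 -> E
Bits 10 -> F
Bits 110 -> G
Bits 111 -> B
Bits 0 -> E


Decoded message: GEFGBE


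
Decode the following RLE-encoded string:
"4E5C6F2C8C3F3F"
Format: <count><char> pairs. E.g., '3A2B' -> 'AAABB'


Expanding each <count><char> pair:
  4E -> 'EEEE'
  5C -> 'CCCCC'
  6F -> 'FFFFFF'
  2C -> 'CC'
  8C -> 'CCCCCCCC'
  3F -> 'FFF'
  3F -> 'FFF'

Decoded = EEEECCCCCFFFFFFCCCCCCCCCCFFFFFF


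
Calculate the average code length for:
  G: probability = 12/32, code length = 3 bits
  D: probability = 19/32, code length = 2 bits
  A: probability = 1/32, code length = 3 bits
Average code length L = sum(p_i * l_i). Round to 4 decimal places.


Weighted contributions p_i * l_i:
  G: (12/32) * 3 = 36/32
  D: (19/32) * 2 = 38/32
  A: (1/32) * 3 = 3/32
Sum = (36 + 38 + 3)/32 = 77/32

L = 77/32 = 2.4063 bits/symbol


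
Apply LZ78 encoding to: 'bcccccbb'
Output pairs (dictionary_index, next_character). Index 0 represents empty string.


LZ78 encoding steps:
Dictionary: {0: ''}
Step 1: w='' (idx 0), next='b' -> output (0, 'b'), add 'b' as idx 1
Step 2: w='' (idx 0), next='c' -> output (0, 'c'), add 'c' as idx 2
Step 3: w='c' (idx 2), next='c' -> output (2, 'c'), add 'cc' as idx 3
Step 4: w='cc' (idx 3), next='b' -> output (3, 'b'), add 'ccb' as idx 4
Step 5: w='b' (idx 1), end of input -> output (1, '')


Encoded: [(0, 'b'), (0, 'c'), (2, 'c'), (3, 'b'), (1, '')]


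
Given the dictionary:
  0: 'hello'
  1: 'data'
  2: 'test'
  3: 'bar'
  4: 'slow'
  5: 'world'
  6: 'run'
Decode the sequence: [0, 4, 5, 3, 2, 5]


Look up each index in the dictionary:
  0 -> 'hello'
  4 -> 'slow'
  5 -> 'world'
  3 -> 'bar'
  2 -> 'test'
  5 -> 'world'

Decoded: "hello slow world bar test world"


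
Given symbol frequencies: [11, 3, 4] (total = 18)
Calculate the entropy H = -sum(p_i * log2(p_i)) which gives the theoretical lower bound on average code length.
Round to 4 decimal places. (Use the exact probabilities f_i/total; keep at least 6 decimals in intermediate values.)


Per-symbol terms -p_i * log2(p_i) with p_i = f_i/18:
  p = 11/18 = 0.611111: log2(p) = -0.710493, -p*log2(p) = 0.434190
  p = 3/18 = 0.166667: log2(p) = -2.584963, -p*log2(p) = 0.430827
  p = 4/18 = 0.222222: log2(p) = -2.169925, -p*log2(p) = 0.482206
H = 0.434190 + 0.430827 + 0.482206 = 1.347223

H = 1.3472 bits/symbol


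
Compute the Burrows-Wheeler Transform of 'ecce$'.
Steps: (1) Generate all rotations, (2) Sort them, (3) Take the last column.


Rotations (sorted):
  0: $ecce -> last char: e
  1: cce$e -> last char: e
  2: ce$ec -> last char: c
  3: e$ecc -> last char: c
  4: ecce$ -> last char: $


BWT = eecc$


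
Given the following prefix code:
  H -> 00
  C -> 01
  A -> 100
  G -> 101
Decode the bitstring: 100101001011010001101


Decoding step by step:
Bits 100 -> A
Bits 101 -> G
Bits 00 -> H
Bits 101 -> G
Bits 101 -> G
Bits 00 -> H
Bits 01 -> C
Bits 101 -> G


Decoded message: AGHGGHCG


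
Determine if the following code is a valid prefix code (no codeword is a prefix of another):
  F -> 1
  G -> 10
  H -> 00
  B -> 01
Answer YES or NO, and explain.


Checking each pair (does one codeword prefix another?):
  F='1' vs G='10': prefix -- VIOLATION

NO -- this is NOT a valid prefix code. F (1) is a prefix of G (10).


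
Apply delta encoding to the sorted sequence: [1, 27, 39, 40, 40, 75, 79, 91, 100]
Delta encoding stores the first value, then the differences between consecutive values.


First value: 1
Deltas:
  27 - 1 = 26
  39 - 27 = 12
  40 - 39 = 1
  40 - 40 = 0
  75 - 40 = 35
  79 - 75 = 4
  91 - 79 = 12
  100 - 91 = 9


Delta encoded: [1, 26, 12, 1, 0, 35, 4, 12, 9]


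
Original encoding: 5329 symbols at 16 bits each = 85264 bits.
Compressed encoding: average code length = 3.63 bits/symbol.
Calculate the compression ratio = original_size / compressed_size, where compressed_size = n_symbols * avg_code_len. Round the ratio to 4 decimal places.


original_size = n_symbols * orig_bits = 5329 * 16 = 85264 bits
compressed_size = n_symbols * avg_code_len = 5329 * 3.63 = 19344.27 bits
ratio = original_size / compressed_size = 85264 / 19344.27 = 4.4077

Compression ratio = 4.4077


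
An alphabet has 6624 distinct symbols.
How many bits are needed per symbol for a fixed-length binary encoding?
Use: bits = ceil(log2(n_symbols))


log2(6624) = 12.6935
Bracket: 2^12 = 4096 < 6624 <= 2^13 = 8192
So ceil(log2(6624)) = 13

bits = ceil(log2(6624)) = ceil(12.6935) = 13 bits


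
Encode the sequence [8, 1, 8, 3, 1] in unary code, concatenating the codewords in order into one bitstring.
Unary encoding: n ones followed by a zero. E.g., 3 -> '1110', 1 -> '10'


Encode each number as n ones followed by a terminating 0:
  8 -> 111111110 (9 bits)
  1 -> 10 (2 bits)
  8 -> 111111110 (9 bits)
  3 -> 1110 (4 bits)
  1 -> 10 (2 bits)
Total length = 9 + 2 + 9 + 4 + 2 = 26 bits.

Unary([8, 1, 8, 3, 1]) = 11111111010111111110111010 (26 bits)


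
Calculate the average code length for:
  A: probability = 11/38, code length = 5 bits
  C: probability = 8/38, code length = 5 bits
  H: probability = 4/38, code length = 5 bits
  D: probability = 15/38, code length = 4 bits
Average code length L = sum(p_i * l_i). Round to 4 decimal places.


Weighted contributions p_i * l_i:
  A: (11/38) * 5 = 55/38
  C: (8/38) * 5 = 40/38
  H: (4/38) * 5 = 20/38
  D: (15/38) * 4 = 60/38
Sum = (55 + 40 + 20 + 60)/38 = 175/38

L = 175/38 = 4.6053 bits/symbol


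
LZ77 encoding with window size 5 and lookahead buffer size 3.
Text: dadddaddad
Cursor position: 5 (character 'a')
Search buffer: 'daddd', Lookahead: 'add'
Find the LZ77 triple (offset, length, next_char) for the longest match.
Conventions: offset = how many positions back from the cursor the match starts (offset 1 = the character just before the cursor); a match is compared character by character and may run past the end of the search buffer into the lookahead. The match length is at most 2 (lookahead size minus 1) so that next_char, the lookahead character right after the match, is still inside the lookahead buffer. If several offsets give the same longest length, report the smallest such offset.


Try each offset into the search buffer:
  offset=1 (pos 4, char 'd'): match length 0
  offset=2 (pos 3, char 'd'): match length 0
  offset=3 (pos 2, char 'd'): match length 0
  offset=4 (pos 1, char 'a'): match length 2
  offset=5 (pos 0, char 'd'): match length 0
Longest match has length 2 at offset 4.
next_char = character at position 5 + 2 = 7 -> 'd'

Best match: offset=4, length=2 (matching 'ad' starting at position 1)
LZ77 triple: (4, 2, 'd')


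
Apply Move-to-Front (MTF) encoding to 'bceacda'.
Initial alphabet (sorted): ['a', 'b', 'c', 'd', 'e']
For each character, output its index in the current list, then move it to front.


MTF encoding:
'b': index 1 in ['a', 'b', 'c', 'd', 'e'] -> ['b', 'a', 'c', 'd', 'e']
'c': index 2 in ['b', 'a', 'c', 'd', 'e'] -> ['c', 'b', 'a', 'd', 'e']
'e': index 4 in ['c', 'b', 'a', 'd', 'e'] -> ['e', 'c', 'b', 'a', 'd']
'a': index 3 in ['e', 'c', 'b', 'a', 'd'] -> ['a', 'e', 'c', 'b', 'd']
'c': index 2 in ['a', 'e', 'c', 'b', 'd'] -> ['c', 'a', 'e', 'b', 'd']
'd': index 4 in ['c', 'a', 'e', 'b', 'd'] -> ['d', 'c', 'a', 'e', 'b']
'a': index 2 in ['d', 'c', 'a', 'e', 'b'] -> ['a', 'd', 'c', 'e', 'b']


Output: [1, 2, 4, 3, 2, 4, 2]


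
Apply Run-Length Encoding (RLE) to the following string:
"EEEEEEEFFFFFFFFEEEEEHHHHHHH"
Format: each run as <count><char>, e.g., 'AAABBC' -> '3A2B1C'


Scanning runs left to right:
  i=0: run of 'E' x 7 -> '7E'
  i=7: run of 'F' x 8 -> '8F'
  i=15: run of 'E' x 5 -> '5E'
  i=20: run of 'H' x 7 -> '7H'

RLE = 7E8F5E7H


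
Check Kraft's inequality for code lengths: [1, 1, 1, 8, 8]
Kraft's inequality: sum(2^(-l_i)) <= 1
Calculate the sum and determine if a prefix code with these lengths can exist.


Sum = 2^(-1) + 2^(-1) + 2^(-1) + 2^(-8) + 2^(-8)
    = 0.5 + 0.5 + 0.5 + 0.00390625 + 0.00390625
    = 386/256 = 1.5078125
Since 1.5078125 > 1, Kraft's inequality is NOT satisfied.
A prefix code with these lengths CANNOT exist.

Kraft sum = 1.5078125. Not satisfied.


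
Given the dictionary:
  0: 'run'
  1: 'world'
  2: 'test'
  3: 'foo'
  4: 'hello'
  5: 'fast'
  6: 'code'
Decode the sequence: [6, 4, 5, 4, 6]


Look up each index in the dictionary:
  6 -> 'code'
  4 -> 'hello'
  5 -> 'fast'
  4 -> 'hello'
  6 -> 'code'

Decoded: "code hello fast hello code"


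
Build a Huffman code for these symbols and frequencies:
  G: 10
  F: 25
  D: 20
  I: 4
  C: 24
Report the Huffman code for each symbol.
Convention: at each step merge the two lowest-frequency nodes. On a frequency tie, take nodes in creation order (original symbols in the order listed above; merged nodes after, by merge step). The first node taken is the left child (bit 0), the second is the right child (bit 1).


Huffman tree construction:
Step 1: Merge I(4) + G(10) = 14
Step 2: Merge (I+G)(14) + D(20) = 34
Step 3: Merge C(24) + F(25) = 49
Step 4: Merge ((I+G)+D)(34) + (C+F)(49) = 83
Read each symbol's code off the tree from the root (left child = 0, right child = 1).

Codes:
  G: 001 (length 3)
  F: 11 (length 2)
  D: 01 (length 2)
  I: 000 (length 3)
  C: 10 (length 2)
Average code length: 180/83 = 2.1687 bits/symbol


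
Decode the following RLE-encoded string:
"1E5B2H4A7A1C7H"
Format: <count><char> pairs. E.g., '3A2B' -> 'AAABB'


Expanding each <count><char> pair:
  1E -> 'E'
  5B -> 'BBBBB'
  2H -> 'HH'
  4A -> 'AAAA'
  7A -> 'AAAAAAA'
  1C -> 'C'
  7H -> 'HHHHHHH'

Decoded = EBBBBBHHAAAAAAAAAAACHHHHHHH


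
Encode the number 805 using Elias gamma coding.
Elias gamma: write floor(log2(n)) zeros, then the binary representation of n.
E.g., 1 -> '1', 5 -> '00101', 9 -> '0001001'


num_bits = floor(log2(805)) + 1 = 10
leading_zeros = num_bits - 1 = 9
binary(805) = 1100100101

Elias gamma(805) = '000000000' + '1100100101' = 0000000001100100101 (19 bits)


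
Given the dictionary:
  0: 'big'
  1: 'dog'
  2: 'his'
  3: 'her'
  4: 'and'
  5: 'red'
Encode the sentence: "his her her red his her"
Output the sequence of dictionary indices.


Look up each word in the dictionary:
  'his' -> 2
  'her' -> 3
  'her' -> 3
  'red' -> 5
  'his' -> 2
  'her' -> 3

Encoded: [2, 3, 3, 5, 2, 3]


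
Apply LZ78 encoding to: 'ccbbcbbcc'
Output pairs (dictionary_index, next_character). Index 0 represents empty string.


LZ78 encoding steps:
Dictionary: {0: ''}
Step 1: w='' (idx 0), next='c' -> output (0, 'c'), add 'c' as idx 1
Step 2: w='c' (idx 1), next='b' -> output (1, 'b'), add 'cb' as idx 2
Step 3: w='' (idx 0), next='b' -> output (0, 'b'), add 'b' as idx 3
Step 4: w='cb' (idx 2), next='b' -> output (2, 'b'), add 'cbb' as idx 4
Step 5: w='c' (idx 1), next='c' -> output (1, 'c'), add 'cc' as idx 5


Encoded: [(0, 'c'), (1, 'b'), (0, 'b'), (2, 'b'), (1, 'c')]


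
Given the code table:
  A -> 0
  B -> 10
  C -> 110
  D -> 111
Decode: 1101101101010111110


Decoding:
110 -> C
110 -> C
110 -> C
10 -> B
10 -> B
111 -> D
110 -> C


Result: CCCBBDC


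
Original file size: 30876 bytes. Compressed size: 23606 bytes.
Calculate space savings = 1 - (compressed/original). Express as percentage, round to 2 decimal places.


ratio = compressed/original = 23606/30876 = 0.764542
savings = 1 - ratio = 1 - 0.764542 = 0.235458
as a percentage: 0.235458 * 100 = 23.55%

Space savings = 1 - 23606/30876 = 23.55%


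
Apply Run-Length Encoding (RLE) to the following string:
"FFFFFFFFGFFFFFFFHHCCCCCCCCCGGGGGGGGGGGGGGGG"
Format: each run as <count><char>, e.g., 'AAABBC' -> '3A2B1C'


Scanning runs left to right:
  i=0: run of 'F' x 8 -> '8F'
  i=8: run of 'G' x 1 -> '1G'
  i=9: run of 'F' x 7 -> '7F'
  i=16: run of 'H' x 2 -> '2H'
  i=18: run of 'C' x 9 -> '9C'
  i=27: run of 'G' x 16 -> '16G'

RLE = 8F1G7F2H9C16G


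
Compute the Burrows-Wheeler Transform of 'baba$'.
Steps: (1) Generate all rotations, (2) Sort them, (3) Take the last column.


Rotations (sorted):
  0: $baba -> last char: a
  1: a$bab -> last char: b
  2: aba$b -> last char: b
  3: ba$ba -> last char: a
  4: baba$ -> last char: $


BWT = abba$


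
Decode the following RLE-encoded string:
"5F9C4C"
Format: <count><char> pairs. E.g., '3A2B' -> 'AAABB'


Expanding each <count><char> pair:
  5F -> 'FFFFF'
  9C -> 'CCCCCCCCC'
  4C -> 'CCCC'

Decoded = FFFFFCCCCCCCCCCCCC


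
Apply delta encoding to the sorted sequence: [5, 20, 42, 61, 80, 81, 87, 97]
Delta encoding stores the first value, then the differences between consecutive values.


First value: 5
Deltas:
  20 - 5 = 15
  42 - 20 = 22
  61 - 42 = 19
  80 - 61 = 19
  81 - 80 = 1
  87 - 81 = 6
  97 - 87 = 10


Delta encoded: [5, 15, 22, 19, 19, 1, 6, 10]


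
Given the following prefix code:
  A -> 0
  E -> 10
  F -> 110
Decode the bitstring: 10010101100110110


Decoding step by step:
Bits 10 -> E
Bits 0 -> A
Bits 10 -> E
Bits 10 -> E
Bits 110 -> F
Bits 0 -> A
Bits 110 -> F
Bits 110 -> F


Decoded message: EAEEFAFF


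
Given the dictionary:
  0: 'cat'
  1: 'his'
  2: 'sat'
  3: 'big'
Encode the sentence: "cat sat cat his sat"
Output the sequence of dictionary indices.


Look up each word in the dictionary:
  'cat' -> 0
  'sat' -> 2
  'cat' -> 0
  'his' -> 1
  'sat' -> 2

Encoded: [0, 2, 0, 1, 2]


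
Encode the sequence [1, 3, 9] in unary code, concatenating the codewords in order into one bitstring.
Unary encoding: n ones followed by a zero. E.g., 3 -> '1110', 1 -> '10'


Encode each number as n ones followed by a terminating 0:
  1 -> 10 (2 bits)
  3 -> 1110 (4 bits)
  9 -> 1111111110 (10 bits)
Total length = 2 + 4 + 10 = 16 bits.

Unary([1, 3, 9]) = 1011101111111110 (16 bits)


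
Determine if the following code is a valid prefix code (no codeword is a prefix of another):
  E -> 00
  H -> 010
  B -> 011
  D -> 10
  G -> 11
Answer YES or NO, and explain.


Checking each pair (does one codeword prefix another?):
  E='00' vs H='010': no prefix
  E='00' vs B='011': no prefix
  E='00' vs D='10': no prefix
  E='00' vs G='11': no prefix
  H='010' vs E='00': no prefix
  H='010' vs B='011': no prefix
  H='010' vs D='10': no prefix
  H='010' vs G='11': no prefix
  B='011' vs E='00': no prefix
  B='011' vs H='010': no prefix
  B='011' vs D='10': no prefix
  B='011' vs G='11': no prefix
  D='10' vs E='00': no prefix
  D='10' vs H='010': no prefix
  D='10' vs B='011': no prefix
  D='10' vs G='11': no prefix
  G='11' vs E='00': no prefix
  G='11' vs H='010': no prefix
  G='11' vs B='011': no prefix
  G='11' vs D='10': no prefix
No violation found over all pairs.

YES -- this is a valid prefix code. No codeword is a prefix of any other codeword.


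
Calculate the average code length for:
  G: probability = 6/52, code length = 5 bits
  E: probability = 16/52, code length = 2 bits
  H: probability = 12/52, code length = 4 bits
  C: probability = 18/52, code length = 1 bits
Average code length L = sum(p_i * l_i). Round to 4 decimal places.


Weighted contributions p_i * l_i:
  G: (6/52) * 5 = 30/52
  E: (16/52) * 2 = 32/52
  H: (12/52) * 4 = 48/52
  C: (18/52) * 1 = 18/52
Sum = (30 + 32 + 48 + 18)/52 = 128/52

L = 128/52 = 2.4615 bits/symbol


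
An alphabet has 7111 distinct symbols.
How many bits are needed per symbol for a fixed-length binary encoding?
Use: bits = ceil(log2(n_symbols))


log2(7111) = 12.7958
Bracket: 2^12 = 4096 < 7111 <= 2^13 = 8192
So ceil(log2(7111)) = 13

bits = ceil(log2(7111)) = ceil(12.7958) = 13 bits


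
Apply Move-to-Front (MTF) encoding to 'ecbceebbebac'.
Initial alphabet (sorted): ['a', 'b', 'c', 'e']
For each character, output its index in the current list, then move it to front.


MTF encoding:
'e': index 3 in ['a', 'b', 'c', 'e'] -> ['e', 'a', 'b', 'c']
'c': index 3 in ['e', 'a', 'b', 'c'] -> ['c', 'e', 'a', 'b']
'b': index 3 in ['c', 'e', 'a', 'b'] -> ['b', 'c', 'e', 'a']
'c': index 1 in ['b', 'c', 'e', 'a'] -> ['c', 'b', 'e', 'a']
'e': index 2 in ['c', 'b', 'e', 'a'] -> ['e', 'c', 'b', 'a']
'e': index 0 in ['e', 'c', 'b', 'a'] -> ['e', 'c', 'b', 'a']
'b': index 2 in ['e', 'c', 'b', 'a'] -> ['b', 'e', 'c', 'a']
'b': index 0 in ['b', 'e', 'c', 'a'] -> ['b', 'e', 'c', 'a']
'e': index 1 in ['b', 'e', 'c', 'a'] -> ['e', 'b', 'c', 'a']
'b': index 1 in ['e', 'b', 'c', 'a'] -> ['b', 'e', 'c', 'a']
'a': index 3 in ['b', 'e', 'c', 'a'] -> ['a', 'b', 'e', 'c']
'c': index 3 in ['a', 'b', 'e', 'c'] -> ['c', 'a', 'b', 'e']


Output: [3, 3, 3, 1, 2, 0, 2, 0, 1, 1, 3, 3]


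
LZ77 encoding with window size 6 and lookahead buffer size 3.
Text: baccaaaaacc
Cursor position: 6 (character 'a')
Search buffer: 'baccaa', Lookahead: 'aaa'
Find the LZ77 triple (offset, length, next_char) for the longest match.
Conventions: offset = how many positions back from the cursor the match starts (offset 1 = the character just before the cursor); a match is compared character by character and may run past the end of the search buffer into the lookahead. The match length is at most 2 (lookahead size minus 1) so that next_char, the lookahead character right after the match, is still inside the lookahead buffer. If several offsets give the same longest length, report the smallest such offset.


Try each offset into the search buffer:
  offset=1 (pos 5, char 'a'): match length 2
  offset=2 (pos 4, char 'a'): match length 2
  offset=3 (pos 3, char 'c'): match length 0
  offset=4 (pos 2, char 'c'): match length 0
  offset=5 (pos 1, char 'a'): match length 1
  offset=6 (pos 0, char 'b'): match length 0
Longest match has length 2, found at offsets 1, 2; take the smallest, offset 1.
next_char = character at position 6 + 2 = 8 -> 'a'

Best match: offset=1, length=2 (matching 'aa' starting at position 5)
LZ77 triple: (1, 2, 'a')


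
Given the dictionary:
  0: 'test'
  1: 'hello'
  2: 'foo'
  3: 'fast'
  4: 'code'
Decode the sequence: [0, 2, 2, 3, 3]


Look up each index in the dictionary:
  0 -> 'test'
  2 -> 'foo'
  2 -> 'foo'
  3 -> 'fast'
  3 -> 'fast'

Decoded: "test foo foo fast fast"


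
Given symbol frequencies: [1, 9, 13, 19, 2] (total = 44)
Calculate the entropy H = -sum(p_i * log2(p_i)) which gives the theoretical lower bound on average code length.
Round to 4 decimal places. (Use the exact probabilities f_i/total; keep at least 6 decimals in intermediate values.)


Per-symbol terms -p_i * log2(p_i) with p_i = f_i/44:
  p = 1/44 = 0.022727: log2(p) = -5.459432, -p*log2(p) = 0.124078
  p = 9/44 = 0.204545: log2(p) = -2.289507, -p*log2(p) = 0.468308
  p = 13/44 = 0.295455: log2(p) = -1.758992, -p*log2(p) = 0.519702
  p = 19/44 = 0.431818: log2(p) = -1.211504, -p*log2(p) = 0.523149
  p = 2/44 = 0.045455: log2(p) = -4.459432, -p*log2(p) = 0.202701
H = 0.124078 + 0.468308 + 0.519702 + 0.523149 + 0.202701 = 1.837938

H = 1.8379 bits/symbol


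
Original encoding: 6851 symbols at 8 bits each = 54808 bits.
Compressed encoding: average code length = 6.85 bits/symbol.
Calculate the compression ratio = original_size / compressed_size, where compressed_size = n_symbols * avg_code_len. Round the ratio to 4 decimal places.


original_size = n_symbols * orig_bits = 6851 * 8 = 54808 bits
compressed_size = n_symbols * avg_code_len = 6851 * 6.85 = 46929.35 bits
ratio = original_size / compressed_size = 54808 / 46929.35 = 1.1679

Compression ratio = 1.1679


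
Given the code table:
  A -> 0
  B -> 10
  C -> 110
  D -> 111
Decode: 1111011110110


Decoding:
111 -> D
10 -> B
111 -> D
10 -> B
110 -> C


Result: DBDBC


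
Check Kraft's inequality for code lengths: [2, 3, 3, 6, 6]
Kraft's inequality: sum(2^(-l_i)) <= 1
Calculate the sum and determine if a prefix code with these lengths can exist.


Sum = 2^(-2) + 2^(-3) + 2^(-3) + 2^(-6) + 2^(-6)
    = 0.25 + 0.125 + 0.125 + 0.015625 + 0.015625
    = 34/64 = 0.53125
Since 0.53125 <= 1, Kraft's inequality IS satisfied.
A prefix code with these lengths CAN exist.

Kraft sum = 0.53125. Satisfied.


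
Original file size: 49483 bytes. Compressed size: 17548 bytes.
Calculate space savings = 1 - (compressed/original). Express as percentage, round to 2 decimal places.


ratio = compressed/original = 17548/49483 = 0.354627
savings = 1 - ratio = 1 - 0.354627 = 0.645373
as a percentage: 0.645373 * 100 = 64.54%

Space savings = 1 - 17548/49483 = 64.54%


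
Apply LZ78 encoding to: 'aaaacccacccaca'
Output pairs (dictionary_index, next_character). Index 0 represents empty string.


LZ78 encoding steps:
Dictionary: {0: ''}
Step 1: w='' (idx 0), next='a' -> output (0, 'a'), add 'a' as idx 1
Step 2: w='a' (idx 1), next='a' -> output (1, 'a'), add 'aa' as idx 2
Step 3: w='a' (idx 1), next='c' -> output (1, 'c'), add 'ac' as idx 3
Step 4: w='' (idx 0), next='c' -> output (0, 'c'), add 'c' as idx 4
Step 5: w='c' (idx 4), next='a' -> output (4, 'a'), add 'ca' as idx 5
Step 6: w='c' (idx 4), next='c' -> output (4, 'c'), add 'cc' as idx 6
Step 7: w='ca' (idx 5), next='c' -> output (5, 'c'), add 'cac' as idx 7
Step 8: w='a' (idx 1), end of input -> output (1, '')


Encoded: [(0, 'a'), (1, 'a'), (1, 'c'), (0, 'c'), (4, 'a'), (4, 'c'), (5, 'c'), (1, '')]


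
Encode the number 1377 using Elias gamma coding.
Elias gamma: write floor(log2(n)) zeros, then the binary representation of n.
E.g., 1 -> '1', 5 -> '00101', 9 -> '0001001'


num_bits = floor(log2(1377)) + 1 = 11
leading_zeros = num_bits - 1 = 10
binary(1377) = 10101100001

Elias gamma(1377) = '0000000000' + '10101100001' = 000000000010101100001 (21 bits)


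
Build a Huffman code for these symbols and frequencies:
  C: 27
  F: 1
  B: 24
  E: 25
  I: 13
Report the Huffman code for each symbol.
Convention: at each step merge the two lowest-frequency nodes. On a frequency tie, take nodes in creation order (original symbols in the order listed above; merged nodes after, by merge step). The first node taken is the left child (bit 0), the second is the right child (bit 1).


Huffman tree construction:
Step 1: Merge F(1) + I(13) = 14
Step 2: Merge (F+I)(14) + B(24) = 38
Step 3: Merge E(25) + C(27) = 52
Step 4: Merge ((F+I)+B)(38) + (E+C)(52) = 90
Read each symbol's code off the tree from the root (left child = 0, right child = 1).

Codes:
  C: 11 (length 2)
  F: 000 (length 3)
  B: 01 (length 2)
  E: 10 (length 2)
  I: 001 (length 3)
Average code length: 194/90 = 2.1556 bits/symbol


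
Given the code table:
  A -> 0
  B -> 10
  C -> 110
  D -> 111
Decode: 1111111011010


Decoding:
111 -> D
111 -> D
10 -> B
110 -> C
10 -> B


Result: DDBCB


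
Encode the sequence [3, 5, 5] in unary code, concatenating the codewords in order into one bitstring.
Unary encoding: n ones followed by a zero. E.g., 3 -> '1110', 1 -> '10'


Encode each number as n ones followed by a terminating 0:
  3 -> 1110 (4 bits)
  5 -> 111110 (6 bits)
  5 -> 111110 (6 bits)
Total length = 4 + 6 + 6 = 16 bits.

Unary([3, 5, 5]) = 1110111110111110 (16 bits)


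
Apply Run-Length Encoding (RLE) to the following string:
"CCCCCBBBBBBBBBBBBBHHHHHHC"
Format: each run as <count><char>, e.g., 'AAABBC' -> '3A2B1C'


Scanning runs left to right:
  i=0: run of 'C' x 5 -> '5C'
  i=5: run of 'B' x 13 -> '13B'
  i=18: run of 'H' x 6 -> '6H'
  i=24: run of 'C' x 1 -> '1C'

RLE = 5C13B6H1C


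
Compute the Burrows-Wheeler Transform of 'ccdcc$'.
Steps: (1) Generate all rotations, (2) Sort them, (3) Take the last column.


Rotations (sorted):
  0: $ccdcc -> last char: c
  1: c$ccdc -> last char: c
  2: cc$ccd -> last char: d
  3: ccdcc$ -> last char: $
  4: cdcc$c -> last char: c
  5: dcc$cc -> last char: c


BWT = ccd$cc


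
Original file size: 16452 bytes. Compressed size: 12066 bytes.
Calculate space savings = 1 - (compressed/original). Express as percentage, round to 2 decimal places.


ratio = compressed/original = 12066/16452 = 0.733406
savings = 1 - ratio = 1 - 0.733406 = 0.266594
as a percentage: 0.266594 * 100 = 26.66%

Space savings = 1 - 12066/16452 = 26.66%


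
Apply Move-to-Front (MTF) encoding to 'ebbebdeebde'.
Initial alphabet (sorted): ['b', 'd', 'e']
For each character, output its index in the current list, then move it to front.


MTF encoding:
'e': index 2 in ['b', 'd', 'e'] -> ['e', 'b', 'd']
'b': index 1 in ['e', 'b', 'd'] -> ['b', 'e', 'd']
'b': index 0 in ['b', 'e', 'd'] -> ['b', 'e', 'd']
'e': index 1 in ['b', 'e', 'd'] -> ['e', 'b', 'd']
'b': index 1 in ['e', 'b', 'd'] -> ['b', 'e', 'd']
'd': index 2 in ['b', 'e', 'd'] -> ['d', 'b', 'e']
'e': index 2 in ['d', 'b', 'e'] -> ['e', 'd', 'b']
'e': index 0 in ['e', 'd', 'b'] -> ['e', 'd', 'b']
'b': index 2 in ['e', 'd', 'b'] -> ['b', 'e', 'd']
'd': index 2 in ['b', 'e', 'd'] -> ['d', 'b', 'e']
'e': index 2 in ['d', 'b', 'e'] -> ['e', 'd', 'b']


Output: [2, 1, 0, 1, 1, 2, 2, 0, 2, 2, 2]


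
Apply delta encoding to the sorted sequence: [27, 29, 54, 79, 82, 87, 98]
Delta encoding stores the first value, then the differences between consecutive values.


First value: 27
Deltas:
  29 - 27 = 2
  54 - 29 = 25
  79 - 54 = 25
  82 - 79 = 3
  87 - 82 = 5
  98 - 87 = 11


Delta encoded: [27, 2, 25, 25, 3, 5, 11]


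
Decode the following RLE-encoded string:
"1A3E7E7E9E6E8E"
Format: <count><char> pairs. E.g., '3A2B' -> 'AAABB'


Expanding each <count><char> pair:
  1A -> 'A'
  3E -> 'EEE'
  7E -> 'EEEEEEE'
  7E -> 'EEEEEEE'
  9E -> 'EEEEEEEEE'
  6E -> 'EEEEEE'
  8E -> 'EEEEEEEE'

Decoded = AEEEEEEEEEEEEEEEEEEEEEEEEEEEEEEEEEEEEEEEE


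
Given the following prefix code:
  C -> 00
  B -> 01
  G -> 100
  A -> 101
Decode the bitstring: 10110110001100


Decoding step by step:
Bits 101 -> A
Bits 101 -> A
Bits 100 -> G
Bits 01 -> B
Bits 100 -> G


Decoded message: AAGBG


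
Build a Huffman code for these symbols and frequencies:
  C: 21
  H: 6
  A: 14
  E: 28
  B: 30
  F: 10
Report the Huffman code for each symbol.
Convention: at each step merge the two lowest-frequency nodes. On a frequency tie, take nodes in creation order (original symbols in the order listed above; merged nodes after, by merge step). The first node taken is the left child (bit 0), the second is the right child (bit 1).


Huffman tree construction:
Step 1: Merge H(6) + F(10) = 16
Step 2: Merge A(14) + (H+F)(16) = 30
Step 3: Merge C(21) + E(28) = 49
Step 4: Merge B(30) + (A+(H+F))(30) = 60
Step 5: Merge (C+E)(49) + (B+(A+(H+F)))(60) = 109
Read each symbol's code off the tree from the root (left child = 0, right child = 1).

Codes:
  C: 00 (length 2)
  H: 1110 (length 4)
  A: 110 (length 3)
  E: 01 (length 2)
  B: 10 (length 2)
  F: 1111 (length 4)
Average code length: 264/109 = 2.4220 bits/symbol


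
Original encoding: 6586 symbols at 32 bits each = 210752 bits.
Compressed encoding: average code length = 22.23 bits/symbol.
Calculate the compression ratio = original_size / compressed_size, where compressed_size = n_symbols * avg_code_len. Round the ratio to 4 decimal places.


original_size = n_symbols * orig_bits = 6586 * 32 = 210752 bits
compressed_size = n_symbols * avg_code_len = 6586 * 22.23 = 146406.78 bits
ratio = original_size / compressed_size = 210752 / 146406.78 = 1.4395

Compression ratio = 1.4395


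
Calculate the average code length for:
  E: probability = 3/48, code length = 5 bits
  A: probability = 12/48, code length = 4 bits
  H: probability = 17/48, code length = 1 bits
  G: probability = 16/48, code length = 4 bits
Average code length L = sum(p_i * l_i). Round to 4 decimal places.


Weighted contributions p_i * l_i:
  E: (3/48) * 5 = 15/48
  A: (12/48) * 4 = 48/48
  H: (17/48) * 1 = 17/48
  G: (16/48) * 4 = 64/48
Sum = (15 + 48 + 17 + 64)/48 = 144/48

L = 144/48 = 3.0000 bits/symbol


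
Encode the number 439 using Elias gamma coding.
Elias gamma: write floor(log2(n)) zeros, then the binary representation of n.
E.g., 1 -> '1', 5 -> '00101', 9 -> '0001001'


num_bits = floor(log2(439)) + 1 = 9
leading_zeros = num_bits - 1 = 8
binary(439) = 110110111

Elias gamma(439) = '00000000' + '110110111' = 00000000110110111 (17 bits)


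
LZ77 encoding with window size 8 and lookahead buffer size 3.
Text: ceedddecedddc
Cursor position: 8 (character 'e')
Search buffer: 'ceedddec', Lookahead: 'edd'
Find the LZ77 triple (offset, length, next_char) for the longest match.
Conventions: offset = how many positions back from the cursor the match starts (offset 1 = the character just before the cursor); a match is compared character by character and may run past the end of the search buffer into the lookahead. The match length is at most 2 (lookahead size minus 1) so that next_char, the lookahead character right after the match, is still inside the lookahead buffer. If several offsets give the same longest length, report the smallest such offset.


Try each offset into the search buffer:
  offset=1 (pos 7, char 'c'): match length 0
  offset=2 (pos 6, char 'e'): match length 1
  offset=3 (pos 5, char 'd'): match length 0
  offset=4 (pos 4, char 'd'): match length 0
  offset=5 (pos 3, char 'd'): match length 0
  offset=6 (pos 2, char 'e'): match length 2
  offset=7 (pos 1, char 'e'): match length 1
  offset=8 (pos 0, char 'c'): match length 0
Longest match has length 2 at offset 6.
next_char = character at position 8 + 2 = 10 -> 'd'

Best match: offset=6, length=2 (matching 'ed' starting at position 2)
LZ77 triple: (6, 2, 'd')


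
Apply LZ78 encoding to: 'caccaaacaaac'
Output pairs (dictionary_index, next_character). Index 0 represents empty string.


LZ78 encoding steps:
Dictionary: {0: ''}
Step 1: w='' (idx 0), next='c' -> output (0, 'c'), add 'c' as idx 1
Step 2: w='' (idx 0), next='a' -> output (0, 'a'), add 'a' as idx 2
Step 3: w='c' (idx 1), next='c' -> output (1, 'c'), add 'cc' as idx 3
Step 4: w='a' (idx 2), next='a' -> output (2, 'a'), add 'aa' as idx 4
Step 5: w='a' (idx 2), next='c' -> output (2, 'c'), add 'ac' as idx 5
Step 6: w='aa' (idx 4), next='a' -> output (4, 'a'), add 'aaa' as idx 6
Step 7: w='c' (idx 1), end of input -> output (1, '')


Encoded: [(0, 'c'), (0, 'a'), (1, 'c'), (2, 'a'), (2, 'c'), (4, 'a'), (1, '')]


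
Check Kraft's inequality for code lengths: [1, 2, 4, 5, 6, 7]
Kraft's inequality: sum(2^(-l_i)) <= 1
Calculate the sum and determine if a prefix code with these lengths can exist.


Sum = 2^(-1) + 2^(-2) + 2^(-4) + 2^(-5) + 2^(-6) + 2^(-7)
    = 0.5 + 0.25 + 0.0625 + 0.03125 + 0.015625 + 0.0078125
    = 111/128 = 0.8671875
Since 0.8671875 <= 1, Kraft's inequality IS satisfied.
A prefix code with these lengths CAN exist.

Kraft sum = 0.8671875. Satisfied.


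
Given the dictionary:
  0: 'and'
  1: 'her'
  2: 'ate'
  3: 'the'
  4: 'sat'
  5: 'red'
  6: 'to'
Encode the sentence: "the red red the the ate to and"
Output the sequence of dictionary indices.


Look up each word in the dictionary:
  'the' -> 3
  'red' -> 5
  'red' -> 5
  'the' -> 3
  'the' -> 3
  'ate' -> 2
  'to' -> 6
  'and' -> 0

Encoded: [3, 5, 5, 3, 3, 2, 6, 0]


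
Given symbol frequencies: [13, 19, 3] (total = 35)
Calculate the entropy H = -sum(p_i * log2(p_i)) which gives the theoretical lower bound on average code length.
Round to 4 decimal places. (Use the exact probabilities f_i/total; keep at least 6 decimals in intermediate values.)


Per-symbol terms -p_i * log2(p_i) with p_i = f_i/35:
  p = 13/35 = 0.371429: log2(p) = -1.428843, -p*log2(p) = 0.530713
  p = 19/35 = 0.542857: log2(p) = -0.881356, -p*log2(p) = 0.478450
  p = 3/35 = 0.085714: log2(p) = -3.544321, -p*log2(p) = 0.303799
H = 0.530713 + 0.478450 + 0.303799 = 1.312962

H = 1.313 bits/symbol


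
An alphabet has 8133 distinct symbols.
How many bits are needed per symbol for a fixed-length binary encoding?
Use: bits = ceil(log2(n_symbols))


log2(8133) = 12.9896
Bracket: 2^12 = 4096 < 8133 <= 2^13 = 8192
So ceil(log2(8133)) = 13

bits = ceil(log2(8133)) = ceil(12.9896) = 13 bits


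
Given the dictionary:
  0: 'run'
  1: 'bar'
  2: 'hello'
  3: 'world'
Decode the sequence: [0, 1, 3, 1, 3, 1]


Look up each index in the dictionary:
  0 -> 'run'
  1 -> 'bar'
  3 -> 'world'
  1 -> 'bar'
  3 -> 'world'
  1 -> 'bar'

Decoded: "run bar world bar world bar"


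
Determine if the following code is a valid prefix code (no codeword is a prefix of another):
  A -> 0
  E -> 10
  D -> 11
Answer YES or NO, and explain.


Checking each pair (does one codeword prefix another?):
  A='0' vs E='10': no prefix
  A='0' vs D='11': no prefix
  E='10' vs A='0': no prefix
  E='10' vs D='11': no prefix
  D='11' vs A='0': no prefix
  D='11' vs E='10': no prefix
No violation found over all pairs.

YES -- this is a valid prefix code. No codeword is a prefix of any other codeword.


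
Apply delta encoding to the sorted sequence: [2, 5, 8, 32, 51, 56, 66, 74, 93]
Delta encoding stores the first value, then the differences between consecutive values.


First value: 2
Deltas:
  5 - 2 = 3
  8 - 5 = 3
  32 - 8 = 24
  51 - 32 = 19
  56 - 51 = 5
  66 - 56 = 10
  74 - 66 = 8
  93 - 74 = 19


Delta encoded: [2, 3, 3, 24, 19, 5, 10, 8, 19]


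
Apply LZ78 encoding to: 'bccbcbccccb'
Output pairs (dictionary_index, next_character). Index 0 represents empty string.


LZ78 encoding steps:
Dictionary: {0: ''}
Step 1: w='' (idx 0), next='b' -> output (0, 'b'), add 'b' as idx 1
Step 2: w='' (idx 0), next='c' -> output (0, 'c'), add 'c' as idx 2
Step 3: w='c' (idx 2), next='b' -> output (2, 'b'), add 'cb' as idx 3
Step 4: w='cb' (idx 3), next='c' -> output (3, 'c'), add 'cbc' as idx 4
Step 5: w='c' (idx 2), next='c' -> output (2, 'c'), add 'cc' as idx 5
Step 6: w='cb' (idx 3), end of input -> output (3, '')


Encoded: [(0, 'b'), (0, 'c'), (2, 'b'), (3, 'c'), (2, 'c'), (3, '')]


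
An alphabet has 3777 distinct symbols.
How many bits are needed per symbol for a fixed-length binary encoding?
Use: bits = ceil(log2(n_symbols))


log2(3777) = 11.883
Bracket: 2^11 = 2048 < 3777 <= 2^12 = 4096
So ceil(log2(3777)) = 12

bits = ceil(log2(3777)) = ceil(11.883) = 12 bits


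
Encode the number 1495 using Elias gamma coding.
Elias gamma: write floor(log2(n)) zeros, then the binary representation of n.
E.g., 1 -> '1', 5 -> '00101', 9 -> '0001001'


num_bits = floor(log2(1495)) + 1 = 11
leading_zeros = num_bits - 1 = 10
binary(1495) = 10111010111

Elias gamma(1495) = '0000000000' + '10111010111' = 000000000010111010111 (21 bits)


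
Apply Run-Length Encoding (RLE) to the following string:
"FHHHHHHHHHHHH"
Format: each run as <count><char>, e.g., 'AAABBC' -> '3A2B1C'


Scanning runs left to right:
  i=0: run of 'F' x 1 -> '1F'
  i=1: run of 'H' x 12 -> '12H'

RLE = 1F12H


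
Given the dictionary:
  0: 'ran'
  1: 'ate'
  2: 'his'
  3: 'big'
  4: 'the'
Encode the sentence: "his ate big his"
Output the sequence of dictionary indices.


Look up each word in the dictionary:
  'his' -> 2
  'ate' -> 1
  'big' -> 3
  'his' -> 2

Encoded: [2, 1, 3, 2]


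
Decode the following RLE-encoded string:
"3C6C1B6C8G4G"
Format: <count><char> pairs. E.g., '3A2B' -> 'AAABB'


Expanding each <count><char> pair:
  3C -> 'CCC'
  6C -> 'CCCCCC'
  1B -> 'B'
  6C -> 'CCCCCC'
  8G -> 'GGGGGGGG'
  4G -> 'GGGG'

Decoded = CCCCCCCCCBCCCCCCGGGGGGGGGGGG


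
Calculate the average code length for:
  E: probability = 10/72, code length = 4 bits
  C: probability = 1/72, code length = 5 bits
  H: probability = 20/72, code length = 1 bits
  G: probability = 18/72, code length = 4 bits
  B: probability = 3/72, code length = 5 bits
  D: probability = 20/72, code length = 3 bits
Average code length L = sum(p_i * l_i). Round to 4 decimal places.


Weighted contributions p_i * l_i:
  E: (10/72) * 4 = 40/72
  C: (1/72) * 5 = 5/72
  H: (20/72) * 1 = 20/72
  G: (18/72) * 4 = 72/72
  B: (3/72) * 5 = 15/72
  D: (20/72) * 3 = 60/72
Sum = (40 + 5 + 20 + 72 + 15 + 60)/72 = 212/72

L = 212/72 = 2.9444 bits/symbol
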